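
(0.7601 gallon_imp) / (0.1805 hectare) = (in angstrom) 1.914e+04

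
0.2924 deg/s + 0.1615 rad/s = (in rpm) 1.591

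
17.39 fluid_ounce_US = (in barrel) 0.003235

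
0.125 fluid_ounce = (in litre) 0.003697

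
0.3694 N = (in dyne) 3.694e+04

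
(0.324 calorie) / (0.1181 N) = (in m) 11.48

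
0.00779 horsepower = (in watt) 5.809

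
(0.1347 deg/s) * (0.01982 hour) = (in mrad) 167.7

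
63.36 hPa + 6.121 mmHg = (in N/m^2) 7152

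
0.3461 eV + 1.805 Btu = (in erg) 1.904e+10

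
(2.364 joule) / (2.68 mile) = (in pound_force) 0.0001232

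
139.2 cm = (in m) 1.392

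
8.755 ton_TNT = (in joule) 3.663e+10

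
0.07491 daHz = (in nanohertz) 7.491e+08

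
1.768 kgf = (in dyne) 1.734e+06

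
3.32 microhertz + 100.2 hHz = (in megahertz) 0.01002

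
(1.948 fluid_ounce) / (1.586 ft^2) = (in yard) 0.0004276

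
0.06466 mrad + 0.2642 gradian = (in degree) 0.2415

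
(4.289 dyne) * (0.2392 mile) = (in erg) 1.651e+05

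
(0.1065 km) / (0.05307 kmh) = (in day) 0.08362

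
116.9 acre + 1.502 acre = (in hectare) 47.92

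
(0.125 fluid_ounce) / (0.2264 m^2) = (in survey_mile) 1.015e-08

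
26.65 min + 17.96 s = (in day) 0.01871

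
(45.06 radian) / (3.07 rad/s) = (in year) 4.654e-07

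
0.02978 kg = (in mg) 2.978e+04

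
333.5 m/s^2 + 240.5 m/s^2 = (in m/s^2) 574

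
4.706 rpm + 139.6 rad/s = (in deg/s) 8027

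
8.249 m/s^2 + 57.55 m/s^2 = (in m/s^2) 65.8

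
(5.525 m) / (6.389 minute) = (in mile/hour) 0.03224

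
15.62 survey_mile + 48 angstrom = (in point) 7.126e+07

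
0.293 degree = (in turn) 0.0008139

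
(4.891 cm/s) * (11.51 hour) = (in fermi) 2.027e+18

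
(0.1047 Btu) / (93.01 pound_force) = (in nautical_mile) 0.0001442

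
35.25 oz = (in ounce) 35.25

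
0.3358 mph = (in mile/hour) 0.3358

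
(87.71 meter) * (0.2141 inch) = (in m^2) 0.477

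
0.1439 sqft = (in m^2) 0.01337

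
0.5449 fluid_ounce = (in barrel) 0.0001014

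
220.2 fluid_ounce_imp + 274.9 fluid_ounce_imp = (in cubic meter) 0.01407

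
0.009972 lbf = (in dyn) 4436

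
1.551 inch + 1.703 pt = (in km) 4e-05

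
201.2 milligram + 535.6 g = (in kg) 0.5358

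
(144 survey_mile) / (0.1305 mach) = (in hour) 1.449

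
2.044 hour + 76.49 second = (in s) 7435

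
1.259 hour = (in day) 0.05246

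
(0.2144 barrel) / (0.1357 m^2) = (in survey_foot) 0.8241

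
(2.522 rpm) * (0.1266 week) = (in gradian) 1.287e+06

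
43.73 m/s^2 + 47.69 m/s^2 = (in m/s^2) 91.42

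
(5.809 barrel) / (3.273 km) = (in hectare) 2.822e-08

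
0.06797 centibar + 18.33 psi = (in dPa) 1.264e+06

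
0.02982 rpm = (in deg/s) 0.1789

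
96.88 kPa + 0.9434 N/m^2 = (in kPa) 96.88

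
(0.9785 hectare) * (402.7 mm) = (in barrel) 2.478e+04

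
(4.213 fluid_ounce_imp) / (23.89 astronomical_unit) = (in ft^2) 3.605e-16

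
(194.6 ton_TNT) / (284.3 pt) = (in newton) 8.118e+12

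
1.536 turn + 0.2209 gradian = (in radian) 9.654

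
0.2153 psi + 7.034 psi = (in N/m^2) 4.998e+04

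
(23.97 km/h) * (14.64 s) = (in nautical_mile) 0.05263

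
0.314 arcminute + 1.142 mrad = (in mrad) 1.233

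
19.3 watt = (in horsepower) 0.02588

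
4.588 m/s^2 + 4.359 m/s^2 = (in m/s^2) 8.947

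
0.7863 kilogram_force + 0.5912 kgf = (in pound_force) 3.037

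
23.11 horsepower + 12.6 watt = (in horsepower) 23.13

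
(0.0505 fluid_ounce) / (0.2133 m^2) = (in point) 0.01985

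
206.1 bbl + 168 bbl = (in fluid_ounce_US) 2.011e+06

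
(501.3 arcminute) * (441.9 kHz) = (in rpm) 6.153e+05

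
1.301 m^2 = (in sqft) 14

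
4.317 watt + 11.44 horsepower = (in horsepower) 11.45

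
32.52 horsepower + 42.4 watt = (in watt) 2.429e+04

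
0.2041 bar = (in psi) 2.96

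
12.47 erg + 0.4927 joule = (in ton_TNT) 1.178e-10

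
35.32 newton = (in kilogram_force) 3.602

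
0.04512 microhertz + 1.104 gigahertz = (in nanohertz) 1.104e+18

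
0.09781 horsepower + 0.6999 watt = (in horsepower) 0.09875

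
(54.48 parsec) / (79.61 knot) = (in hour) 1.14e+13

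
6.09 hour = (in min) 365.4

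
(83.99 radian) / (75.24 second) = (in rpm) 10.66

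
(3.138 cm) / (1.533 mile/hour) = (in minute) 0.0007632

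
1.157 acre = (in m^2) 4682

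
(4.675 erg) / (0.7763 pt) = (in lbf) 0.0003838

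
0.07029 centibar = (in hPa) 0.7029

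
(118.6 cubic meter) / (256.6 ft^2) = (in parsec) 1.612e-16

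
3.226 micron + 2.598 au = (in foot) 1.275e+12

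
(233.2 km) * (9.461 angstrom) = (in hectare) 2.206e-08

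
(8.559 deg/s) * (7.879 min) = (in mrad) 7.062e+04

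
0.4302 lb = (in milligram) 1.951e+05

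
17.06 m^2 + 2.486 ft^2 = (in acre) 0.004273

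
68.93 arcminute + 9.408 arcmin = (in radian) 0.02279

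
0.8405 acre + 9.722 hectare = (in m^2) 1.006e+05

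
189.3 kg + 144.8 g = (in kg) 189.4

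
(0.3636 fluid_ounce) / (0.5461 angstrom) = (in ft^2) 2.119e+06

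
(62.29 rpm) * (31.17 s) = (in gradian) 1.294e+04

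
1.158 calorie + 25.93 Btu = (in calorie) 6540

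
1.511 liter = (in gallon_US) 0.3992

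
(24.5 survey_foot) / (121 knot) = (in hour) 3.332e-05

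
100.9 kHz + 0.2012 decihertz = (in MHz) 0.1009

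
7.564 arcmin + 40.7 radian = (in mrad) 4.07e+04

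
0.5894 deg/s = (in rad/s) 0.01029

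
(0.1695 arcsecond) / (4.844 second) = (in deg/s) 9.72e-06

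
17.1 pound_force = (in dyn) 7.606e+06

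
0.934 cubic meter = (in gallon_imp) 205.5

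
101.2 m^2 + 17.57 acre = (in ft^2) 7.664e+05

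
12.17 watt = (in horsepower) 0.01632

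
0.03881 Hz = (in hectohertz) 0.0003881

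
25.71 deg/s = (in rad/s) 0.4487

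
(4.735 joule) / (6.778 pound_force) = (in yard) 0.1717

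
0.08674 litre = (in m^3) 8.674e-05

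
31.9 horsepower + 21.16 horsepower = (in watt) 3.957e+04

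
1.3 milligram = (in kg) 1.3e-06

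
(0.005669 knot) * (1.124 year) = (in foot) 3.392e+05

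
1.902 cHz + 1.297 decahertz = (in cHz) 1299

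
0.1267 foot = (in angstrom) 3.862e+08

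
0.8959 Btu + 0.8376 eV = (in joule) 945.2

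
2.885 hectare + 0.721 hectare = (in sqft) 3.881e+05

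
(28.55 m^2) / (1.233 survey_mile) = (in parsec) 4.663e-19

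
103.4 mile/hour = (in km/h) 166.4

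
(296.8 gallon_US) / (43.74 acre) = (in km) 6.347e-09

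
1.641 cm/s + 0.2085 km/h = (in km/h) 0.2676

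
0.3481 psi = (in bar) 0.024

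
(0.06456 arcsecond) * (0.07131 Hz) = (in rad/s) 2.232e-08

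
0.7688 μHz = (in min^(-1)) 4.613e-05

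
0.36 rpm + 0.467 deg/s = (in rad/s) 0.04585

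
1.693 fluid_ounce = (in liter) 0.05007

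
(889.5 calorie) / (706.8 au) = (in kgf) 3.589e-12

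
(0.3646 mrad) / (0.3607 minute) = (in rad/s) 1.685e-05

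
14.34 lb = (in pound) 14.34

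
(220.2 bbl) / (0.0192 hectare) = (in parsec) 5.909e-18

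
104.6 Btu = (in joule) 1.104e+05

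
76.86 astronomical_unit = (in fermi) 1.15e+28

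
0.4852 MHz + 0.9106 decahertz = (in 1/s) 4.852e+05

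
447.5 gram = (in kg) 0.4475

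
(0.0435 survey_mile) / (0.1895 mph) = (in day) 0.009565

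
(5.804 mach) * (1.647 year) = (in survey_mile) 6.378e+07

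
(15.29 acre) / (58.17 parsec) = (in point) 9.772e-11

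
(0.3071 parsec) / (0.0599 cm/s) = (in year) 5.016e+11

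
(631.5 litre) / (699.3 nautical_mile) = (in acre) 1.205e-10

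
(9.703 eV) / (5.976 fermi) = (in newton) 0.0002601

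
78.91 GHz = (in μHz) 7.891e+16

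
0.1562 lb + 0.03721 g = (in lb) 0.1563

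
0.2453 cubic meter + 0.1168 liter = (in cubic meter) 0.2454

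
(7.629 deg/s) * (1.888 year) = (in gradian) 5.047e+08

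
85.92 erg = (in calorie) 2.054e-06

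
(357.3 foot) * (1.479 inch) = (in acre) 0.001011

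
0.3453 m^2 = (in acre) 8.533e-05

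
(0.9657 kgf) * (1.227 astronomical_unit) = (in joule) 1.738e+12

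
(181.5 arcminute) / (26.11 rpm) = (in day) 2.235e-07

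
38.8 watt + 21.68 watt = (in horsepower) 0.08111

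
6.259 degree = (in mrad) 109.2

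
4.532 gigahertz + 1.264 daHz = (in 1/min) 2.719e+11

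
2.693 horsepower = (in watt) 2008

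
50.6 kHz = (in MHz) 0.0506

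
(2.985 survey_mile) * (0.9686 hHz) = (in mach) 1367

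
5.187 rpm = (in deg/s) 31.12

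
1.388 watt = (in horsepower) 0.001861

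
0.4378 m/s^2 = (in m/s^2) 0.4378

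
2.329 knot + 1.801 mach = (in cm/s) 6.144e+04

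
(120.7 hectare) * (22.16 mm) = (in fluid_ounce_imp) 9.414e+08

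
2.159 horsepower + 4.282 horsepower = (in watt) 4803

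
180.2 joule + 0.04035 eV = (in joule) 180.2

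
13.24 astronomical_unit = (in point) 5.615e+15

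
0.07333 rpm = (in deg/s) 0.44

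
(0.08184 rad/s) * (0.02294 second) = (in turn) 0.0002988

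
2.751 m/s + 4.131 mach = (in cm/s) 1.409e+05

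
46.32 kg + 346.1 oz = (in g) 5.613e+04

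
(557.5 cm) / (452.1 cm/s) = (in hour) 0.0003425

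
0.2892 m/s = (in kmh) 1.041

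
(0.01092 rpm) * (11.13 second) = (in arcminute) 43.75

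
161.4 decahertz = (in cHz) 1.614e+05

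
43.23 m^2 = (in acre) 0.01068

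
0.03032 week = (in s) 1.834e+04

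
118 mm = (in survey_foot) 0.3871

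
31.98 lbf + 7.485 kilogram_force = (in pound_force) 48.48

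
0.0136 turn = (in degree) 4.896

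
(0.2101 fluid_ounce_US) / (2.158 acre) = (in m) 7.115e-10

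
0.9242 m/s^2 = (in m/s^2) 0.9242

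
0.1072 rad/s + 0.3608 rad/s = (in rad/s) 0.468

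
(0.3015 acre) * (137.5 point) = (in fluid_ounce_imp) 2.083e+06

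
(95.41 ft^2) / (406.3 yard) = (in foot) 0.07828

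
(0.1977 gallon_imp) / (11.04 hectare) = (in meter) 8.141e-09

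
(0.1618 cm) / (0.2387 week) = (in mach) 3.292e-11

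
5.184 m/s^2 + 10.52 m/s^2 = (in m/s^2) 15.7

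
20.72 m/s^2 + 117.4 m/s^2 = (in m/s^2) 138.1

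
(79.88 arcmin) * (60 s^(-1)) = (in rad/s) 1.394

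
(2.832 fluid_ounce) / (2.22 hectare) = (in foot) 1.238e-08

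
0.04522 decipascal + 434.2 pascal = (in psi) 0.06298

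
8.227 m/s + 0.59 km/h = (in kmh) 30.21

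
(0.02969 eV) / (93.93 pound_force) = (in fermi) 1.138e-08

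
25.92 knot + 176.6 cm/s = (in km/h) 54.36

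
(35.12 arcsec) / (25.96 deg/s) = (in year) 1.192e-11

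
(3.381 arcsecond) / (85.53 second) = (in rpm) 1.83e-06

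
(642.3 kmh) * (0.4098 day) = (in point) 1.791e+10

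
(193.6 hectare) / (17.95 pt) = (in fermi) 3.057e+23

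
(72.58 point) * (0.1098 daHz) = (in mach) 8.257e-05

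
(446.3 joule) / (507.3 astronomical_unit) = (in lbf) 1.322e-12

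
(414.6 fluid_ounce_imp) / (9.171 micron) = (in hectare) 0.1284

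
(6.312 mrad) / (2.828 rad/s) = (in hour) 6.2e-07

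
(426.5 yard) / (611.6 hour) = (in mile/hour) 0.0003962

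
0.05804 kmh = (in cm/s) 1.612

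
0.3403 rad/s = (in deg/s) 19.5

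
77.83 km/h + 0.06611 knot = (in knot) 42.09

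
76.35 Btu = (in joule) 8.055e+04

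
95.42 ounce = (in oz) 95.42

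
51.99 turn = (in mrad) 3.267e+05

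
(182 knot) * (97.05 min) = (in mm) 5.452e+08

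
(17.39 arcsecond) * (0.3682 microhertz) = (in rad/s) 3.104e-11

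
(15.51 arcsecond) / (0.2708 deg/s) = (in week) 2.631e-08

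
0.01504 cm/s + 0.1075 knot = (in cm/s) 5.545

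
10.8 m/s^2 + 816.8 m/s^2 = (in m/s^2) 827.6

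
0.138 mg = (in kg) 1.38e-07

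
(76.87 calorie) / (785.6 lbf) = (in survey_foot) 0.302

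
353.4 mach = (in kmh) 4.332e+05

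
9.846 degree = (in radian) 0.1718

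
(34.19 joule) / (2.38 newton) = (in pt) 4.072e+04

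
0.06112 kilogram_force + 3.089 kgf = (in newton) 30.89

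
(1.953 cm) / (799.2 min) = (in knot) 7.917e-07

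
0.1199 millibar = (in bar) 0.0001199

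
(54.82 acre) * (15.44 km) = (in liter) 3.425e+12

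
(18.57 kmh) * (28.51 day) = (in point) 3.602e+10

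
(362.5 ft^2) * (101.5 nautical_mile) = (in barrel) 3.982e+07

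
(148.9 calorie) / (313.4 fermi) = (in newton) 1.988e+15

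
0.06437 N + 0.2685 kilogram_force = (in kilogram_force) 0.2751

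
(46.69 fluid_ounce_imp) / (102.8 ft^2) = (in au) 9.285e-16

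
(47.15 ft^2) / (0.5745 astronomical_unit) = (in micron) 5.097e-05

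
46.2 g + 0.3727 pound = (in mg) 2.153e+05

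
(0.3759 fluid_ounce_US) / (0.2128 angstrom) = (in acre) 129.1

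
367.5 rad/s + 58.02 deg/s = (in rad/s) 368.5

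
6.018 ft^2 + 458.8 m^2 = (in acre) 0.1135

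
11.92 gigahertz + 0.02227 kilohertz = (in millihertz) 1.192e+13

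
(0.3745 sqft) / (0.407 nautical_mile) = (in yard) 5.048e-05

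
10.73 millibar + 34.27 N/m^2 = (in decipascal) 1.107e+04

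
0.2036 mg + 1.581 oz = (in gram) 44.82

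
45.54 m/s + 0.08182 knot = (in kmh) 164.1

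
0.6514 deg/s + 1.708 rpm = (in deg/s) 10.9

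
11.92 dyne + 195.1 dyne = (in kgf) 0.0002111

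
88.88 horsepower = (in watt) 6.628e+04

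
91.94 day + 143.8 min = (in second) 7.952e+06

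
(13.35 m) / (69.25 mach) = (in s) 0.0005662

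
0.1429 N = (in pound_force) 0.03213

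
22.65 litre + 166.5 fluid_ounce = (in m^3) 0.02757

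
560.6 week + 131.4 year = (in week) 7412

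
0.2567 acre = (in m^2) 1039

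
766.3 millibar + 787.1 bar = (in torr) 5.909e+05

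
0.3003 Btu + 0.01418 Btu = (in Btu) 0.3145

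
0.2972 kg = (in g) 297.2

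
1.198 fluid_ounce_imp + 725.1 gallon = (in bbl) 17.26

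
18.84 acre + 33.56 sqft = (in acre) 18.84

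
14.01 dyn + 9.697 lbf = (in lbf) 9.697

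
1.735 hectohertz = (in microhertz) 1.735e+08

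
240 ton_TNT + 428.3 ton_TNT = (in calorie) 6.683e+11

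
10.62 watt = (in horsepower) 0.01424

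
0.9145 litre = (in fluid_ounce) 30.92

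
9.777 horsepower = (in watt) 7291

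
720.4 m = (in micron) 7.204e+08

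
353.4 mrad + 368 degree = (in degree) 388.2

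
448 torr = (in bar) 0.5973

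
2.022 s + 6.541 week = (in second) 3.956e+06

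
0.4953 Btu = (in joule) 522.6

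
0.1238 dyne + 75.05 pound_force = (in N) 333.8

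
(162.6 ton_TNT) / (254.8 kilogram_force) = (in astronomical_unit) 0.00182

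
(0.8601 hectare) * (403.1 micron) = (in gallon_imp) 762.6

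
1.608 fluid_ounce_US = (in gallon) 0.01256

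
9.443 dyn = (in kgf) 9.629e-06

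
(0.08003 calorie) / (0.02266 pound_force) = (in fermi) 3.322e+15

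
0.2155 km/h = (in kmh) 0.2155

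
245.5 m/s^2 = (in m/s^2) 245.5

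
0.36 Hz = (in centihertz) 36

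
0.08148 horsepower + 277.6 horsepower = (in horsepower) 277.7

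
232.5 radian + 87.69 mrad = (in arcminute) 7.996e+05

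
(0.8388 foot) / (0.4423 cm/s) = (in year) 1.833e-06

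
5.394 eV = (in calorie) 2.066e-19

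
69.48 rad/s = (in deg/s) 3981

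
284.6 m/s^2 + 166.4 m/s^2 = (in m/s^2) 451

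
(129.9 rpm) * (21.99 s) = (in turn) 47.61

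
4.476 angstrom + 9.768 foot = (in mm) 2977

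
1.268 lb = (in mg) 5.752e+05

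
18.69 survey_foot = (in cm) 569.7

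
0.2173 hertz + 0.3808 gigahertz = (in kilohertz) 3.808e+05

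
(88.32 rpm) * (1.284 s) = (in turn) 1.89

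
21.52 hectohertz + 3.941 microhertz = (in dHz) 2.152e+04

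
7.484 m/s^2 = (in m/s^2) 7.484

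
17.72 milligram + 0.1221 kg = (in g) 122.1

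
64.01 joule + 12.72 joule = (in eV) 4.789e+20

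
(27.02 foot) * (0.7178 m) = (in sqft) 63.63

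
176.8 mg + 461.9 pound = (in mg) 2.095e+08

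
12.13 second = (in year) 3.846e-07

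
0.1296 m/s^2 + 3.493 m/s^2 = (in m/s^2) 3.623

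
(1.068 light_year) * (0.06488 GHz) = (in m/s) 6.556e+23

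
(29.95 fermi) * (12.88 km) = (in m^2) 3.858e-10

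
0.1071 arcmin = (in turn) 4.958e-06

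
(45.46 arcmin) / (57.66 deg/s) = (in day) 1.521e-07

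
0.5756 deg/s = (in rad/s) 0.01005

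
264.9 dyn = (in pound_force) 0.0005955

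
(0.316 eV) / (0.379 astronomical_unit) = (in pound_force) 2.007e-31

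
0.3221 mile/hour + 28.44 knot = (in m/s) 14.77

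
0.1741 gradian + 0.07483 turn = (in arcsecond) 9.754e+04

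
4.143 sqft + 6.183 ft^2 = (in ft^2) 10.33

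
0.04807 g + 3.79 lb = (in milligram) 1.719e+06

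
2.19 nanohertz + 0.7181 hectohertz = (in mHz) 7.181e+04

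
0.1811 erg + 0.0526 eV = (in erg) 0.1811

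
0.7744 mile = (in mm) 1.246e+06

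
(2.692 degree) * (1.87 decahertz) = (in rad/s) 0.8786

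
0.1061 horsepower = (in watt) 79.12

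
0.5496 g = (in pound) 0.001212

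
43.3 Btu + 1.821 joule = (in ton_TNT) 1.092e-05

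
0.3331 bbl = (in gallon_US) 13.99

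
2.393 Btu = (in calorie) 603.4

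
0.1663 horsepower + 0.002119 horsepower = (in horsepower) 0.1684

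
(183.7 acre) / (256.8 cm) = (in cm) 2.895e+07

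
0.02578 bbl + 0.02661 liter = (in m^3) 0.004125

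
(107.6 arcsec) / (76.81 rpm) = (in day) 7.506e-10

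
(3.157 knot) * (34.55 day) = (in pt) 1.374e+10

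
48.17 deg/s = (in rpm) 8.028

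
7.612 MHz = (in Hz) 7.612e+06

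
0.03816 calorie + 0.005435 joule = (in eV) 1.03e+18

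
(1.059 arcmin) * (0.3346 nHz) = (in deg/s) 5.906e-12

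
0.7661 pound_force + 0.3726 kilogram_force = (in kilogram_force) 0.7201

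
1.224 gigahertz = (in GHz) 1.224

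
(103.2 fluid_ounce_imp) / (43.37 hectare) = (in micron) 0.006761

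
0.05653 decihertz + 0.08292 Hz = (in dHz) 0.8857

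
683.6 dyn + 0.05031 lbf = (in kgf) 0.02352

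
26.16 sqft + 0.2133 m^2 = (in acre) 0.0006533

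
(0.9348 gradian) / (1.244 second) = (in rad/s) 0.0118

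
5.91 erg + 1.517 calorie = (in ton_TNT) 1.517e-09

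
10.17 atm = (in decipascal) 1.03e+07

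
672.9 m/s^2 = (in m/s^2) 672.9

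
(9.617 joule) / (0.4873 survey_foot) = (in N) 64.75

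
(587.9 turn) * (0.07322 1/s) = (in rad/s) 270.5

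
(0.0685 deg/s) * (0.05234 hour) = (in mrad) 225.3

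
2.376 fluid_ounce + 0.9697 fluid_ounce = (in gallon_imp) 0.02176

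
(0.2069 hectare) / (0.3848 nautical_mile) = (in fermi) 2.903e+15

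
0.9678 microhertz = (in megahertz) 9.678e-13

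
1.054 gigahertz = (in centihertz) 1.054e+11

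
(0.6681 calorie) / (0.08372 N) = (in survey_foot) 109.5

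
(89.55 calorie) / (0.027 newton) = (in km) 13.88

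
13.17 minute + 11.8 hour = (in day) 0.5008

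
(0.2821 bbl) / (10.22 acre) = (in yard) 1.186e-06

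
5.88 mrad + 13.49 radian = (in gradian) 859.2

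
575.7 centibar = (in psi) 83.5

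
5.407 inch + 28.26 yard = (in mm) 2.598e+04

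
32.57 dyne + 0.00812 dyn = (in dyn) 32.58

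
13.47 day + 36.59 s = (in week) 1.924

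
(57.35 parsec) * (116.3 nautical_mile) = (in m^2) 3.812e+23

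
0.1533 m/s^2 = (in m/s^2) 0.1533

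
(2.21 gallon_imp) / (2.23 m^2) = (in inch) 0.1774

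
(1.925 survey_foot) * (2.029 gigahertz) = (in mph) 2.663e+09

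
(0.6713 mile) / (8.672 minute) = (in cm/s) 207.6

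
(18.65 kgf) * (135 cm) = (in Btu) 0.234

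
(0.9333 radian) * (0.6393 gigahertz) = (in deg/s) 3.419e+10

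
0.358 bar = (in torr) 268.5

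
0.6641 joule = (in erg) 6.641e+06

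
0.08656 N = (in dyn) 8656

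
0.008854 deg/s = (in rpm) 0.001476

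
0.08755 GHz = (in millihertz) 8.755e+10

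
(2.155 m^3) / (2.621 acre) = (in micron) 203.2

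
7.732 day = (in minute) 1.113e+04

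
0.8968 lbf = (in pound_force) 0.8968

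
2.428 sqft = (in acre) 5.574e-05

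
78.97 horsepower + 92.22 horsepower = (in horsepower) 171.2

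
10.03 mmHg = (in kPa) 1.337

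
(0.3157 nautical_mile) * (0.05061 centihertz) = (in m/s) 0.2959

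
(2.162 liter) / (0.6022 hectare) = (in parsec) 1.163e-23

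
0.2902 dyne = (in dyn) 0.2902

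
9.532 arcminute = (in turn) 0.0004413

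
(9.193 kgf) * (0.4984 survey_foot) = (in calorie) 3.273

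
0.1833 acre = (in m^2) 741.8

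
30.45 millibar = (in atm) 0.03005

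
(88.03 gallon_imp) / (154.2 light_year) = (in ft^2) 2.953e-18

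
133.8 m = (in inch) 5268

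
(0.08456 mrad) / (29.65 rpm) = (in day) 3.152e-10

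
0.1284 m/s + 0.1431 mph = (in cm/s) 19.24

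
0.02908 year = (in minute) 1.528e+04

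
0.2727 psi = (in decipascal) 1.88e+04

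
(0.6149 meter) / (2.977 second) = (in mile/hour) 0.462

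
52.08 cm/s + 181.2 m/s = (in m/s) 181.7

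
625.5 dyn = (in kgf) 0.0006378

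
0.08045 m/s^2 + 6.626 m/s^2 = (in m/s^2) 6.706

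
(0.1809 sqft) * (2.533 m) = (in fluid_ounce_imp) 1498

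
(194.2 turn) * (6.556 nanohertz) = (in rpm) 7.639e-05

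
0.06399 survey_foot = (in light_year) 2.062e-18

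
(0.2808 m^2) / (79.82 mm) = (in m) 3.518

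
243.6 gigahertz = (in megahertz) 2.436e+05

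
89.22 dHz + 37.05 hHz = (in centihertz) 3.714e+05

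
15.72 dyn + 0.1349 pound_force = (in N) 0.6002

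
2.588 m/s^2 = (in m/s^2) 2.588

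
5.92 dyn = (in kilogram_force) 6.037e-06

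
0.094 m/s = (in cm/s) 9.4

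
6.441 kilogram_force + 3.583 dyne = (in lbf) 14.2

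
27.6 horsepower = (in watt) 2.058e+04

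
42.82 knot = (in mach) 0.06469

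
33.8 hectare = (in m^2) 3.38e+05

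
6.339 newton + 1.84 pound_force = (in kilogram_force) 1.481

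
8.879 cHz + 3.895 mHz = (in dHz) 0.9268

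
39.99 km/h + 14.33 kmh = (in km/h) 54.32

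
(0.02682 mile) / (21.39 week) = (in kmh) 1.201e-05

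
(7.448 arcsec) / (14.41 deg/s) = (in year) 4.553e-12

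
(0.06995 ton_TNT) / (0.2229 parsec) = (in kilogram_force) 4.339e-09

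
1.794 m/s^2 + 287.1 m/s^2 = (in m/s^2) 288.9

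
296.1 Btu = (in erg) 3.124e+12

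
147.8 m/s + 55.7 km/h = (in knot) 317.4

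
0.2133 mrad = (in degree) 0.01222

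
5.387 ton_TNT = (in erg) 2.254e+17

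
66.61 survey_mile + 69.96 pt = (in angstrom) 1.072e+15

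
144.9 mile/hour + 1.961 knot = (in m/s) 65.78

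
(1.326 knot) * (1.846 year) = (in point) 1.126e+11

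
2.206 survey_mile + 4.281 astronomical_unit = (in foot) 2.101e+12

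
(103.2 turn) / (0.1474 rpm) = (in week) 0.06946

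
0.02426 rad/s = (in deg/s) 1.39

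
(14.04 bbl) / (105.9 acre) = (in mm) 0.005209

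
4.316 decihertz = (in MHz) 4.316e-07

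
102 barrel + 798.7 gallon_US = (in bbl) 121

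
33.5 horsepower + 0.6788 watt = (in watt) 2.498e+04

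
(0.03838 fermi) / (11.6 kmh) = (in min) 1.985e-19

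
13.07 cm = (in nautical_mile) 7.057e-05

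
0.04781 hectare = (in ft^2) 5146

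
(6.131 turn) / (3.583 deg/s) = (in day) 0.00713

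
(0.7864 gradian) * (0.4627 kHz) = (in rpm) 54.58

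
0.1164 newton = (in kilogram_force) 0.01187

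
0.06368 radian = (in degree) 3.649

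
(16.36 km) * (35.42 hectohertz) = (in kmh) 2.086e+08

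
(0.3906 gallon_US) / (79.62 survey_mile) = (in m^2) 1.154e-08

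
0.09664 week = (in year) 0.001853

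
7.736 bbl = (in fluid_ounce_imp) 4.329e+04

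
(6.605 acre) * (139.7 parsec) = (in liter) 1.152e+26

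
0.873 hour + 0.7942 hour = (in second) 6002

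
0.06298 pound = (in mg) 2.857e+04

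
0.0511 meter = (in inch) 2.012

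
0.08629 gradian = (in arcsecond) 279.6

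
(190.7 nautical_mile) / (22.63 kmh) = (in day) 0.6503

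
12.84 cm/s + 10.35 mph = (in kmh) 17.12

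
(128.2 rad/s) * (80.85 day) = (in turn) 1.425e+08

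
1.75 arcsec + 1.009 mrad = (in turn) 0.0001619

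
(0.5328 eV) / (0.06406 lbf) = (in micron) 2.996e-13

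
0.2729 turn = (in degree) 98.24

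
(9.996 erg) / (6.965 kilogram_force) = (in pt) 4.148e-05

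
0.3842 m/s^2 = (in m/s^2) 0.3842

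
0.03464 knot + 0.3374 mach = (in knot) 223.4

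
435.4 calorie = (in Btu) 1.727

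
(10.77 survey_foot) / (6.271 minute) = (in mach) 2.562e-05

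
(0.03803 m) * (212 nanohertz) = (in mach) 2.368e-11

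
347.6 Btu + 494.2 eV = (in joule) 3.667e+05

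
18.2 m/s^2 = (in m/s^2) 18.2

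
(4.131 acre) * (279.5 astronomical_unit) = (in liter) 6.99e+20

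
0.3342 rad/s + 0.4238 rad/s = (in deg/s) 43.43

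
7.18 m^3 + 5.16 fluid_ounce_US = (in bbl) 45.16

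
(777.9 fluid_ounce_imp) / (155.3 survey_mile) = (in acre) 2.185e-11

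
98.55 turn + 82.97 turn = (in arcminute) 3.921e+06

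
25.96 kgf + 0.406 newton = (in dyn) 2.55e+07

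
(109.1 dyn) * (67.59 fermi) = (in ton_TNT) 1.762e-26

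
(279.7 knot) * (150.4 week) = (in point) 3.71e+13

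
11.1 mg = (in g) 0.0111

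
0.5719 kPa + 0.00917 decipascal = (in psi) 0.08295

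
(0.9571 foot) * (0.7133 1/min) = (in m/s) 0.003468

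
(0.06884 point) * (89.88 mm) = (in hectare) 2.183e-10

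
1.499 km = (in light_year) 1.584e-13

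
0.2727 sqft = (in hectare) 2.533e-06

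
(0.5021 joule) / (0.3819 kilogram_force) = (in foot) 0.4399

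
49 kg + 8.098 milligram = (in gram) 4.9e+04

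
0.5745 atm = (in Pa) 5.821e+04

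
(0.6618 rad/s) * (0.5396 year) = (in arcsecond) 2.323e+12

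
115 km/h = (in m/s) 31.94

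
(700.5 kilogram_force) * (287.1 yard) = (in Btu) 1709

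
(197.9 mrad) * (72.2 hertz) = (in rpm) 136.4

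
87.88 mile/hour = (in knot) 76.37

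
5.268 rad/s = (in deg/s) 301.8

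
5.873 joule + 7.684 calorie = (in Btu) 0.03604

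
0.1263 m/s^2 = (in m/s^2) 0.1263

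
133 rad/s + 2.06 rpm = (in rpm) 1272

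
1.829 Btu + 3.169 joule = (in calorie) 462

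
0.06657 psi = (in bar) 0.00459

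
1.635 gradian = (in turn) 0.004087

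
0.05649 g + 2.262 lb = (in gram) 1026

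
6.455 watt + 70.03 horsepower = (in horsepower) 70.04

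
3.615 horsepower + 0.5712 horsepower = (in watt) 3122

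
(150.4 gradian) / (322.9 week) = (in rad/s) 1.21e-08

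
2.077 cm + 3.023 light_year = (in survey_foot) 9.383e+16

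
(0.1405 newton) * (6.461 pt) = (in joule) 0.0003202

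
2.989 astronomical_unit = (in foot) 1.467e+12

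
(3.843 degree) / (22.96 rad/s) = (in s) 0.002921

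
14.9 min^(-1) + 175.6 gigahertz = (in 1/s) 1.756e+11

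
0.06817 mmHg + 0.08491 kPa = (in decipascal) 940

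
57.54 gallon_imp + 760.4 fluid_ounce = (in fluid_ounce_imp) 9998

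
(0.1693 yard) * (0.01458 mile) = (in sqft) 39.1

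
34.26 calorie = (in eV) 8.947e+20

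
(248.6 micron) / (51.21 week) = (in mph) 1.796e-11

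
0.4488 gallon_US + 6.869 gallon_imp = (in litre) 32.93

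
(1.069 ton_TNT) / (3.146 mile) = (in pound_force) 1.986e+05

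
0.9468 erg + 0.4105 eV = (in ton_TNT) 2.263e-17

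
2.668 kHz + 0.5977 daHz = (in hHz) 26.74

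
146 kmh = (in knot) 78.83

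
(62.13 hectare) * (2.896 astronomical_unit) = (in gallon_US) 7.111e+19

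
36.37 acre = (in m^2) 1.472e+05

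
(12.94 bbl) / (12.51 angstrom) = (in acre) 4.064e+05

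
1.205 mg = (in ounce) 4.251e-05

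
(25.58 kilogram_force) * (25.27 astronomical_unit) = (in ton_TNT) 2.267e+05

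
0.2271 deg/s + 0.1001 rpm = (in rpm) 0.1379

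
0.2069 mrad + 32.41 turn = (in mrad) 2.036e+05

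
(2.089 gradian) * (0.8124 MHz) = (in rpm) 2.546e+05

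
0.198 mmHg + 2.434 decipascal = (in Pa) 26.64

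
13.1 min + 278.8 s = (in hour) 0.2958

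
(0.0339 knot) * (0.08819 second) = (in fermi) 1.538e+12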